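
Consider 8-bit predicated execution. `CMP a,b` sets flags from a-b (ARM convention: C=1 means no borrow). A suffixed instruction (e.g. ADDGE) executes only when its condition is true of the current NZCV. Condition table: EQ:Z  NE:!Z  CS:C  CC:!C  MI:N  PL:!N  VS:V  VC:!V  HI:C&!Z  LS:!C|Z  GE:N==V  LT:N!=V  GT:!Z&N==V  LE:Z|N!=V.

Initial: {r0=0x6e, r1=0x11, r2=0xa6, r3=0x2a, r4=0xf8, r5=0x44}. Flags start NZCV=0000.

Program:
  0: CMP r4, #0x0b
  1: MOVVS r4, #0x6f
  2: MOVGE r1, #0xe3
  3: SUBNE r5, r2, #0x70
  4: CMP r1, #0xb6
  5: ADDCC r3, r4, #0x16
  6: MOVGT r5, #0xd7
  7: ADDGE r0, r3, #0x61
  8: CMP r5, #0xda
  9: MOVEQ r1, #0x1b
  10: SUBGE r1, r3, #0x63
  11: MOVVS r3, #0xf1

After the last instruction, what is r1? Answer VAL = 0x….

[0] flags=1010 → (cmp)
[1] flags=1010 VS?F → skip
[2] flags=1010 GE?F → skip
[3] flags=1010 NE?T → r5=0x36
[4] flags=0000 → (cmp)
[5] flags=0000 CC?T → r3=0x0e
[6] flags=0000 GT?T → r5=0xd7
[7] flags=0000 GE?T → r0=0x6f
[8] flags=1000 → (cmp)
[9] flags=1000 EQ?F → skip
[10] flags=1000 GE?F → skip
[11] flags=1000 VS?F → skip

VAL = 0x11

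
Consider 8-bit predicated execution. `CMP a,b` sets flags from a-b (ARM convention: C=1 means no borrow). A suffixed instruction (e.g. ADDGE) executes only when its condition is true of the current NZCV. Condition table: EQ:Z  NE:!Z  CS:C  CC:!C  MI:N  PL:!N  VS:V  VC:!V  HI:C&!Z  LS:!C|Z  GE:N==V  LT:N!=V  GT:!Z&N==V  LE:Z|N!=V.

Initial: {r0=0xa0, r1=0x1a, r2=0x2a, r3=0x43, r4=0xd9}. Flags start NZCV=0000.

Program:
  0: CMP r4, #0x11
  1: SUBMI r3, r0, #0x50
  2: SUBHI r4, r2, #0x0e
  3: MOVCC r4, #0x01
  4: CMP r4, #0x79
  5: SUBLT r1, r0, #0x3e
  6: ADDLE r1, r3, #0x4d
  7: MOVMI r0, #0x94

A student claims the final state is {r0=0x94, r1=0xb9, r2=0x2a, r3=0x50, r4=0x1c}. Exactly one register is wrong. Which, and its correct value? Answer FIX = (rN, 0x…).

FIX = (r1, 0x9d)

0: ✓ CMP  NZCV=1010
1: ✓ SUBMI  r3←0x50
2: ✓ SUBHI  r4←0x1c
3: · MOVCC
4: ✓ CMP  NZCV=1000
5: ✓ SUBLT  r1←0x62
6: ✓ ADDLE  r1←0x9d
7: ✓ MOVMI  r0←0x94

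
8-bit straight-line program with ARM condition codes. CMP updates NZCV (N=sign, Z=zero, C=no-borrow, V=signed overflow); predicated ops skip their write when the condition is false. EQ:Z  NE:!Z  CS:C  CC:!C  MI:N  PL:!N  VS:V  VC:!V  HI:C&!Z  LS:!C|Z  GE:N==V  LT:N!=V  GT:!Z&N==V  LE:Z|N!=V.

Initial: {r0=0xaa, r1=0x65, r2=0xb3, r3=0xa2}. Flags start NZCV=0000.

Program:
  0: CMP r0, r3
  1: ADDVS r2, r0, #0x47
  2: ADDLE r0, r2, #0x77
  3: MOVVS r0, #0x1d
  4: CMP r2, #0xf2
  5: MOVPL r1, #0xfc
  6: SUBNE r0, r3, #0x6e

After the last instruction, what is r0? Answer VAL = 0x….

VAL = 0x34

0: ✓ CMP  NZCV=0010
1: · ADDVS
2: · ADDLE
3: · MOVVS
4: ✓ CMP  NZCV=1000
5: · MOVPL
6: ✓ SUBNE  r0←0x34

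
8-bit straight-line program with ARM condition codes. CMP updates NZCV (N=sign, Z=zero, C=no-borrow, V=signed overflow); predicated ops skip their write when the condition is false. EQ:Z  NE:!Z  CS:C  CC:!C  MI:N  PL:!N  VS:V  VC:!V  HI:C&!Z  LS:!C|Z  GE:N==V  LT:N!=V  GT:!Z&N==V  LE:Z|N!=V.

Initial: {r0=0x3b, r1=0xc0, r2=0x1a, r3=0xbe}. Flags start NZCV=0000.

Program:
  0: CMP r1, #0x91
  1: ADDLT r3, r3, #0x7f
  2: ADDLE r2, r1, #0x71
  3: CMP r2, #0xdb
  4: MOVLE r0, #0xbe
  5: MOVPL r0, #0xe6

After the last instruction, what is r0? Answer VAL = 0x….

VAL = 0xe6

0: ✓ CMP  NZCV=0010
1: · ADDLT
2: · ADDLE
3: ✓ CMP  NZCV=0000
4: · MOVLE
5: ✓ MOVPL  r0←0xe6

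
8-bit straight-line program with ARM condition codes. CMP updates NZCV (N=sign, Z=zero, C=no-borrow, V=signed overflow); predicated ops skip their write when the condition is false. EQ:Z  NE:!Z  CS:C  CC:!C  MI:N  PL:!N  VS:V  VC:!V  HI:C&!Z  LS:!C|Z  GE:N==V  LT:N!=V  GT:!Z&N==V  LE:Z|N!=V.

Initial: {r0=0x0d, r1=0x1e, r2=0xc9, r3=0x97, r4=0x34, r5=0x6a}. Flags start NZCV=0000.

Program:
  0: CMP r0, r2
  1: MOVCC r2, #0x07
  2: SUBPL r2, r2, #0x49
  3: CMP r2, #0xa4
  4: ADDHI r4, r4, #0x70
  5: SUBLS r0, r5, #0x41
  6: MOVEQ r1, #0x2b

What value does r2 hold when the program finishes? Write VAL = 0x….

0: ✓ CMP  NZCV=0000
1: ✓ MOVCC  r2←0x07
2: ✓ SUBPL  r2←0xbe
3: ✓ CMP  NZCV=0010
4: ✓ ADDHI  r4←0xa4
5: · SUBLS
6: · MOVEQ

VAL = 0xbe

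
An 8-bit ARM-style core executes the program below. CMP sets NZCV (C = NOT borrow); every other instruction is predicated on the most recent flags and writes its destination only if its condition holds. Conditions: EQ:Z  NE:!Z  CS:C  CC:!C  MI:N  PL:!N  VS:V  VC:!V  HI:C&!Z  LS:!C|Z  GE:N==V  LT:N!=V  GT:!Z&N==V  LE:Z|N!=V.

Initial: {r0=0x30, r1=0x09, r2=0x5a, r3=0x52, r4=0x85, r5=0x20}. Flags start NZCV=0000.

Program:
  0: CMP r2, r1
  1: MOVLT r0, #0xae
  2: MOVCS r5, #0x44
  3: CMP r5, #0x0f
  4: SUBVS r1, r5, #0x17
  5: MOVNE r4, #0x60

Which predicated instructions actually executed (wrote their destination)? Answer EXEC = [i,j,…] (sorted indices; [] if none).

0: ✓ CMP  NZCV=0010
1: · MOVLT
2: ✓ MOVCS  r5←0x44
3: ✓ CMP  NZCV=0010
4: · SUBVS
5: ✓ MOVNE  r4←0x60

EXEC = [2,5]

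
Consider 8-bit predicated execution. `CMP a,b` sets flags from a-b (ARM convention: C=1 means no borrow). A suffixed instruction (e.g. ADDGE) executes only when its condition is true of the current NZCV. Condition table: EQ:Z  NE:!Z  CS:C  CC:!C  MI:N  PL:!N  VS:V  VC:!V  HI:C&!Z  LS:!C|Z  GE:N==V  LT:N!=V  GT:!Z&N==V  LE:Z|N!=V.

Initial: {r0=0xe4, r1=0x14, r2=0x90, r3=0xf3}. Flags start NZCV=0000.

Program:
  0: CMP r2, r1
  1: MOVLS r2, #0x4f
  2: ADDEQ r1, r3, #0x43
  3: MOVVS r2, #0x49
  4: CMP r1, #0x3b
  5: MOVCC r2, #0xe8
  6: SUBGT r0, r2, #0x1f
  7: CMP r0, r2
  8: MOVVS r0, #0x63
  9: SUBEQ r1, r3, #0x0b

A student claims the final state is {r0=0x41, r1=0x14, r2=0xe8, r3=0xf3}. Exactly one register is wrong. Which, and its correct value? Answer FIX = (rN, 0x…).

0: ✓ CMP  NZCV=0011
1: · MOVLS
2: · ADDEQ
3: ✓ MOVVS  r2←0x49
4: ✓ CMP  NZCV=1000
5: ✓ MOVCC  r2←0xe8
6: · SUBGT
7: ✓ CMP  NZCV=1000
8: · MOVVS
9: · SUBEQ

FIX = (r0, 0xe4)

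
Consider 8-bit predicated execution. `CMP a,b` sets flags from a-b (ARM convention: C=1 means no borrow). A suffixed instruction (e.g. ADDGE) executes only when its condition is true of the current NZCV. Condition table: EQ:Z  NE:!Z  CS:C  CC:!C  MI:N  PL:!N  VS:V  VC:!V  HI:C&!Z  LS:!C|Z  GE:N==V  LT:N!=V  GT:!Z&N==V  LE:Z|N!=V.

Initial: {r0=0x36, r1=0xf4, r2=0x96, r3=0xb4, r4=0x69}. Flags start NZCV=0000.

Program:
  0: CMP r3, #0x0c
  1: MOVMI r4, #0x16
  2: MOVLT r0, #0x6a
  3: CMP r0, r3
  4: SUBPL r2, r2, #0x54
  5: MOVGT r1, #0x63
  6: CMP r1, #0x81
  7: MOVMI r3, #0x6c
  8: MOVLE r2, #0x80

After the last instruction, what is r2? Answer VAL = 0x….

VAL = 0x96

[0] flags=1010 → (cmp)
[1] flags=1010 MI?T → r4=0x16
[2] flags=1010 LT?T → r0=0x6a
[3] flags=1001 → (cmp)
[4] flags=1001 PL?F → skip
[5] flags=1001 GT?T → r1=0x63
[6] flags=1001 → (cmp)
[7] flags=1001 MI?T → r3=0x6c
[8] flags=1001 LE?F → skip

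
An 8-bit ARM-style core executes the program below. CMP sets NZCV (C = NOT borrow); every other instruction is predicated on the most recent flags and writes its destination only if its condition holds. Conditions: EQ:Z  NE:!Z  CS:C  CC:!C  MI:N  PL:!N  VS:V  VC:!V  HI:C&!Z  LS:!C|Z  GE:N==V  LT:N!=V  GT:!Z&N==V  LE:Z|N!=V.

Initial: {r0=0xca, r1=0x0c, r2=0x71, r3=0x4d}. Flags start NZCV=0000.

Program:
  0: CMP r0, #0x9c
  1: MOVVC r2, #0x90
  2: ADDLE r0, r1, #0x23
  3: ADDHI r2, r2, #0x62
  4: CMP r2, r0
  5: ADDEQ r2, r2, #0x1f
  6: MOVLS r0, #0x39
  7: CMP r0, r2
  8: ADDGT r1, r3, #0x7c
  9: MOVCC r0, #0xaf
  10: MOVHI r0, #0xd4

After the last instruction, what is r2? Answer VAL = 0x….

VAL = 0xf2

0: ✓ CMP  NZCV=0010
1: ✓ MOVVC  r2←0x90
2: · ADDLE
3: ✓ ADDHI  r2←0xf2
4: ✓ CMP  NZCV=0010
5: · ADDEQ
6: · MOVLS
7: ✓ CMP  NZCV=1000
8: · ADDGT
9: ✓ MOVCC  r0←0xaf
10: · MOVHI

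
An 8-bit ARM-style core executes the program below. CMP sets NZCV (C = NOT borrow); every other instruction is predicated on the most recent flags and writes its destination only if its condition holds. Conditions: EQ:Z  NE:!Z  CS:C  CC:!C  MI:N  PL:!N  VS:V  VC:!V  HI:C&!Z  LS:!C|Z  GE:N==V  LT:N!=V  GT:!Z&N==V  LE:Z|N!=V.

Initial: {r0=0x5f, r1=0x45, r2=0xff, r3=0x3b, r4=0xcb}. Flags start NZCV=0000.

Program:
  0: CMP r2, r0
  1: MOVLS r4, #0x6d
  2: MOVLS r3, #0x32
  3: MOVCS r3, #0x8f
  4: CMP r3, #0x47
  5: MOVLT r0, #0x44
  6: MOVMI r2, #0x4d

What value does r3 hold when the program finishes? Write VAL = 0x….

[0] flags=1010 → (cmp)
[1] flags=1010 LS?F → skip
[2] flags=1010 LS?F → skip
[3] flags=1010 CS?T → r3=0x8f
[4] flags=0011 → (cmp)
[5] flags=0011 LT?T → r0=0x44
[6] flags=0011 MI?F → skip

VAL = 0x8f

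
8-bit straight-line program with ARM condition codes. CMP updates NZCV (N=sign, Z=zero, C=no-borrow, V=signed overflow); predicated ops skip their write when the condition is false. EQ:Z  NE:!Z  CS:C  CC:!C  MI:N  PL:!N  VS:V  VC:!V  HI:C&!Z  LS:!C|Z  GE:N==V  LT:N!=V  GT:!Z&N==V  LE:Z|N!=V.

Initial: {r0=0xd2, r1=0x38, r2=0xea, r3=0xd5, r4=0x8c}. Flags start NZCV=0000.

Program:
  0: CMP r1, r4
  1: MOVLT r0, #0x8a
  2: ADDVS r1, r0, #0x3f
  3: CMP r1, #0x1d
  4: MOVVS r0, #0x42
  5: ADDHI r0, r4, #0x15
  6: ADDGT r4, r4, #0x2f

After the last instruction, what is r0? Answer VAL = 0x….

0: ✓ CMP  NZCV=1001
1: · MOVLT
2: ✓ ADDVS  r1←0x11
3: ✓ CMP  NZCV=1000
4: · MOVVS
5: · ADDHI
6: · ADDGT

VAL = 0xd2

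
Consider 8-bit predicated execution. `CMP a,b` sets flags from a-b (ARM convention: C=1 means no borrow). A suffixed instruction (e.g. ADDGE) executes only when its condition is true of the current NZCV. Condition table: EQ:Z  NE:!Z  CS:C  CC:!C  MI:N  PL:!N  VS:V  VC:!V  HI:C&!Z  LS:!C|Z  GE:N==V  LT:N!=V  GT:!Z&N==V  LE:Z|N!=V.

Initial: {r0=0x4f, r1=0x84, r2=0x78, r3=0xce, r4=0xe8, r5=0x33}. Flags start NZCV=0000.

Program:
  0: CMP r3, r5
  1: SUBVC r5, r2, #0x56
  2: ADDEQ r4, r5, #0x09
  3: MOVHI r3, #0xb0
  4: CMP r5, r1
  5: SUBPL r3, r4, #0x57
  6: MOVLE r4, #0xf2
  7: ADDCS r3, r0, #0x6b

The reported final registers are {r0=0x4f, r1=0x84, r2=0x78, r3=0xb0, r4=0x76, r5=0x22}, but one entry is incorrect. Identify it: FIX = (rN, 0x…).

[0] flags=1010 → (cmp)
[1] flags=1010 VC?T → r5=0x22
[2] flags=1010 EQ?F → skip
[3] flags=1010 HI?T → r3=0xb0
[4] flags=1001 → (cmp)
[5] flags=1001 PL?F → skip
[6] flags=1001 LE?F → skip
[7] flags=1001 CS?F → skip

FIX = (r4, 0xe8)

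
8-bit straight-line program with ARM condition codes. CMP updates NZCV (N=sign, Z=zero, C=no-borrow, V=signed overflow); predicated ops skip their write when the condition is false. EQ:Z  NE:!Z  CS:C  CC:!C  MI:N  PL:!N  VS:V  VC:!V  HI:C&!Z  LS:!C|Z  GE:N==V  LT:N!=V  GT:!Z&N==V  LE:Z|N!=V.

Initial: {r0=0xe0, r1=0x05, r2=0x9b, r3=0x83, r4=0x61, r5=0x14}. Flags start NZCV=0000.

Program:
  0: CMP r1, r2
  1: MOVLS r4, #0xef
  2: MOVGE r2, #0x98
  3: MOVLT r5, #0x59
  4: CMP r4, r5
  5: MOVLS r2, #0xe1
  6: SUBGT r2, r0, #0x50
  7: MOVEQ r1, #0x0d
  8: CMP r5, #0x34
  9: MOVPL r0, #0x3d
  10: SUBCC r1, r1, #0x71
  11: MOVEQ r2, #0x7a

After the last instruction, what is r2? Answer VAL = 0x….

VAL = 0x98

0: ✓ CMP  NZCV=0000
1: ✓ MOVLS  r4←0xef
2: ✓ MOVGE  r2←0x98
3: · MOVLT
4: ✓ CMP  NZCV=1010
5: · MOVLS
6: · SUBGT
7: · MOVEQ
8: ✓ CMP  NZCV=1000
9: · MOVPL
10: ✓ SUBCC  r1←0x94
11: · MOVEQ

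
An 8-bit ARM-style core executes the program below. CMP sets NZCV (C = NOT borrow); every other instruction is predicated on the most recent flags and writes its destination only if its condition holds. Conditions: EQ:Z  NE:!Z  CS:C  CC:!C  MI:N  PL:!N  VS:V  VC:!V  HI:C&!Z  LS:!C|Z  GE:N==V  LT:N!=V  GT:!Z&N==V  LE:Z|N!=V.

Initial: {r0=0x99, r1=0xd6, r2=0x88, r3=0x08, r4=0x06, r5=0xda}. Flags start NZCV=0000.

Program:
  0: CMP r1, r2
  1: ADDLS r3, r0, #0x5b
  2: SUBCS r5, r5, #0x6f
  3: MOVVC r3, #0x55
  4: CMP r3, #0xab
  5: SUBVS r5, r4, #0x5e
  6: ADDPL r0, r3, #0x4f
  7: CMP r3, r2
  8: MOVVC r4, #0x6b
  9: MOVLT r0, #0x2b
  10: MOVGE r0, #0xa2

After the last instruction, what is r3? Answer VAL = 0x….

[0] flags=0010 → (cmp)
[1] flags=0010 LS?F → skip
[2] flags=0010 CS?T → r5=0x6b
[3] flags=0010 VC?T → r3=0x55
[4] flags=1001 → (cmp)
[5] flags=1001 VS?T → r5=0xa8
[6] flags=1001 PL?F → skip
[7] flags=1001 → (cmp)
[8] flags=1001 VC?F → skip
[9] flags=1001 LT?F → skip
[10] flags=1001 GE?T → r0=0xa2

VAL = 0x55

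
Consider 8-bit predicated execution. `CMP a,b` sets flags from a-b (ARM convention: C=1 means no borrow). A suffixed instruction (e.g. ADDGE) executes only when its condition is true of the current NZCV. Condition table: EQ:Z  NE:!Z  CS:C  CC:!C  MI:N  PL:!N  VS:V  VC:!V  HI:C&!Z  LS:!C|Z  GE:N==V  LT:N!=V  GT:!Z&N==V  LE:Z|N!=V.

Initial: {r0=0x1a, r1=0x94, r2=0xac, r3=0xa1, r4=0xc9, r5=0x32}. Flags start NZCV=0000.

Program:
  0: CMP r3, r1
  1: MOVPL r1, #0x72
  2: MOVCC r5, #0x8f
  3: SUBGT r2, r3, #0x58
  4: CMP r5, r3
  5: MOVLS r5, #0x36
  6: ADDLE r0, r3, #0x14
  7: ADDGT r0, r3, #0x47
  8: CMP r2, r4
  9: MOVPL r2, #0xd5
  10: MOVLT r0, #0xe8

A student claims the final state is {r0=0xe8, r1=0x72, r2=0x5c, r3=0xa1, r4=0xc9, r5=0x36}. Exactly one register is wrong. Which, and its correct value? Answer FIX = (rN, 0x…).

FIX = (r2, 0x49)

0: ✓ CMP  NZCV=0010
1: ✓ MOVPL  r1←0x72
2: · MOVCC
3: ✓ SUBGT  r2←0x49
4: ✓ CMP  NZCV=1001
5: ✓ MOVLS  r5←0x36
6: · ADDLE
7: ✓ ADDGT  r0←0xe8
8: ✓ CMP  NZCV=1001
9: · MOVPL
10: · MOVLT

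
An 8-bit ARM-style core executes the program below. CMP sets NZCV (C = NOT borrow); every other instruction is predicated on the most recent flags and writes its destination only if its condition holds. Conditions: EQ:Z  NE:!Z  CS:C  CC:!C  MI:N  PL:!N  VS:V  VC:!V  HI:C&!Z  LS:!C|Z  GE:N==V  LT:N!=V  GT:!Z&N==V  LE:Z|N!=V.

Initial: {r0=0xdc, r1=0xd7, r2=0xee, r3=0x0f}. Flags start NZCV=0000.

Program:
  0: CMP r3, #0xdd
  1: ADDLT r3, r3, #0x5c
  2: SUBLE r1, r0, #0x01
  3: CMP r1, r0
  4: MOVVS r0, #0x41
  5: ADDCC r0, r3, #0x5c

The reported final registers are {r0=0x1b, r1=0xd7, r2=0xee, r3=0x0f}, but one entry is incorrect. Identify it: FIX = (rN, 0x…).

0: ✓ CMP  NZCV=0000
1: · ADDLT
2: · SUBLE
3: ✓ CMP  NZCV=1000
4: · MOVVS
5: ✓ ADDCC  r0←0x6b

FIX = (r0, 0x6b)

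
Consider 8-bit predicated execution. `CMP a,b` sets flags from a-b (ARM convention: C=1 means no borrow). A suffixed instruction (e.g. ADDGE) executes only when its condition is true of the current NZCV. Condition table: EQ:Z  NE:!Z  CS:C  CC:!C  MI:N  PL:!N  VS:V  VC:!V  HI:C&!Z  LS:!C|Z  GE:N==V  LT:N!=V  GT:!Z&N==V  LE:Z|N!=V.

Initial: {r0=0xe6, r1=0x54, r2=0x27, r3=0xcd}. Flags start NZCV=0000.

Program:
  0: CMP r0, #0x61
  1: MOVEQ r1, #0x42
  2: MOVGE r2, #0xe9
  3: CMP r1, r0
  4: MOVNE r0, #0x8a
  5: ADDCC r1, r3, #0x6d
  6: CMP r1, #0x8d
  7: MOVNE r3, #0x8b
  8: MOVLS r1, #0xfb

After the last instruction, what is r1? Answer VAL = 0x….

[0] flags=1010 → (cmp)
[1] flags=1010 EQ?F → skip
[2] flags=1010 GE?F → skip
[3] flags=0000 → (cmp)
[4] flags=0000 NE?T → r0=0x8a
[5] flags=0000 CC?T → r1=0x3a
[6] flags=1001 → (cmp)
[7] flags=1001 NE?T → r3=0x8b
[8] flags=1001 LS?T → r1=0xfb

VAL = 0xfb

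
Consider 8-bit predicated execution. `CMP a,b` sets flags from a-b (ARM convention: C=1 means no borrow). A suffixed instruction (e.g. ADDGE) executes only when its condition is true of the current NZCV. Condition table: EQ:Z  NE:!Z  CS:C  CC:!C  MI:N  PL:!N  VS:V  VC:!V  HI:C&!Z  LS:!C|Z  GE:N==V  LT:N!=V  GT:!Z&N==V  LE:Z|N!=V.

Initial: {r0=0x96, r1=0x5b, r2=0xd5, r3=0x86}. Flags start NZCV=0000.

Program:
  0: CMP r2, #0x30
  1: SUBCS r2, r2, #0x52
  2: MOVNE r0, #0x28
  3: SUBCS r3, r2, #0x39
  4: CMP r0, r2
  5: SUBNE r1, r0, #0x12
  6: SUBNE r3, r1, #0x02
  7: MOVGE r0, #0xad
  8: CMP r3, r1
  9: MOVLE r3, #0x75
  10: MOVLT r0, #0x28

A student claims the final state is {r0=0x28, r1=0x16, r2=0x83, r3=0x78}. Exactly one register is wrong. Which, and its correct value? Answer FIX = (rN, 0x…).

FIX = (r3, 0x75)

[0] flags=1010 → (cmp)
[1] flags=1010 CS?T → r2=0x83
[2] flags=1010 NE?T → r0=0x28
[3] flags=1010 CS?T → r3=0x4a
[4] flags=1001 → (cmp)
[5] flags=1001 NE?T → r1=0x16
[6] flags=1001 NE?T → r3=0x14
[7] flags=1001 GE?T → r0=0xad
[8] flags=1000 → (cmp)
[9] flags=1000 LE?T → r3=0x75
[10] flags=1000 LT?T → r0=0x28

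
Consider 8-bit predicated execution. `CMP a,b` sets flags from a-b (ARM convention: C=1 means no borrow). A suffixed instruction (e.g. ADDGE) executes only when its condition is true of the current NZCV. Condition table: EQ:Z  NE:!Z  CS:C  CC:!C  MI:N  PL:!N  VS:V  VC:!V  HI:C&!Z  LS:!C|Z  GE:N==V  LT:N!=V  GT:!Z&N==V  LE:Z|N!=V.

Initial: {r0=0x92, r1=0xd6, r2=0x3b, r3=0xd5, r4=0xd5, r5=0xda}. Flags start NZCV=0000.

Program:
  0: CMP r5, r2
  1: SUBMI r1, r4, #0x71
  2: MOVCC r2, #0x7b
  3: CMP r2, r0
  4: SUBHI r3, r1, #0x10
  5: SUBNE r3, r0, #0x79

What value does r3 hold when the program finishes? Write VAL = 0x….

VAL = 0x19

[0] flags=1010 → (cmp)
[1] flags=1010 MI?T → r1=0x64
[2] flags=1010 CC?F → skip
[3] flags=1001 → (cmp)
[4] flags=1001 HI?F → skip
[5] flags=1001 NE?T → r3=0x19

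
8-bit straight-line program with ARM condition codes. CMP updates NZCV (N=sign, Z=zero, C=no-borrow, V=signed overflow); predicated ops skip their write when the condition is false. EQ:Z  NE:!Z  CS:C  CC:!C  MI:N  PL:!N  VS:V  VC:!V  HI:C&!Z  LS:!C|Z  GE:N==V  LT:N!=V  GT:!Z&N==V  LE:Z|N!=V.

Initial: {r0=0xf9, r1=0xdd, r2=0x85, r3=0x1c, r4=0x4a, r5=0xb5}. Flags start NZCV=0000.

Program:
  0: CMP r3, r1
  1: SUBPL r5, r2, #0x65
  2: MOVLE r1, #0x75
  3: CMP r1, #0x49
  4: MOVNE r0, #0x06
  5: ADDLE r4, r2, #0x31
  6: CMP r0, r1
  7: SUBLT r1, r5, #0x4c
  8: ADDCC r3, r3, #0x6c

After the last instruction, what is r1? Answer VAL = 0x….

VAL = 0xdd

[0] flags=0000 → (cmp)
[1] flags=0000 PL?T → r5=0x20
[2] flags=0000 LE?F → skip
[3] flags=1010 → (cmp)
[4] flags=1010 NE?T → r0=0x06
[5] flags=1010 LE?T → r4=0xb6
[6] flags=0000 → (cmp)
[7] flags=0000 LT?F → skip
[8] flags=0000 CC?T → r3=0x88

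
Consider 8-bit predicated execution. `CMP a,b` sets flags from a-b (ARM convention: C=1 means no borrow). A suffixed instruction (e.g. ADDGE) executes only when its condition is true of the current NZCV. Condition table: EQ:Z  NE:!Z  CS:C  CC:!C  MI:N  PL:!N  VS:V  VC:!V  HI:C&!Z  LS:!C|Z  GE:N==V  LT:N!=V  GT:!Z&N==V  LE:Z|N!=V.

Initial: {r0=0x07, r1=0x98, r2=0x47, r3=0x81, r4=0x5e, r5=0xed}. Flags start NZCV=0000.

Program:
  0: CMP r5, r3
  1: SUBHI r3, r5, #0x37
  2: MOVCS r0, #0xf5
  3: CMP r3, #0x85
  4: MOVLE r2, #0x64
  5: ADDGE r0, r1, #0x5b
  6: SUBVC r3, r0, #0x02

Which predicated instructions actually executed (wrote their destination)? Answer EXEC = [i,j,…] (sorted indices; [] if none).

0: ✓ CMP  NZCV=0010
1: ✓ SUBHI  r3←0xb6
2: ✓ MOVCS  r0←0xf5
3: ✓ CMP  NZCV=0010
4: · MOVLE
5: ✓ ADDGE  r0←0xf3
6: ✓ SUBVC  r3←0xf1

EXEC = [1,2,5,6]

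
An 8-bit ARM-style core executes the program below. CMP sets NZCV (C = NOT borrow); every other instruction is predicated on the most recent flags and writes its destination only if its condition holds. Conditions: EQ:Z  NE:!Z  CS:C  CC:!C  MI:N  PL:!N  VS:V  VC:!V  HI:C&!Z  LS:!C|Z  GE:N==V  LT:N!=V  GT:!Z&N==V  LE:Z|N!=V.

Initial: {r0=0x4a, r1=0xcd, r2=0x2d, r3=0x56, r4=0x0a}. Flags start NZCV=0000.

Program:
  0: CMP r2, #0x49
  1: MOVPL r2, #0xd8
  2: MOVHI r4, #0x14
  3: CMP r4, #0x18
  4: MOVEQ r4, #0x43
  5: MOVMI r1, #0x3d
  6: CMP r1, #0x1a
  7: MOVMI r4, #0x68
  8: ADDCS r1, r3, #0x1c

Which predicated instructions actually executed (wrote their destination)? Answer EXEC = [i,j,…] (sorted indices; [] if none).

EXEC = [5,8]

[0] flags=1000 → (cmp)
[1] flags=1000 PL?F → skip
[2] flags=1000 HI?F → skip
[3] flags=1000 → (cmp)
[4] flags=1000 EQ?F → skip
[5] flags=1000 MI?T → r1=0x3d
[6] flags=0010 → (cmp)
[7] flags=0010 MI?F → skip
[8] flags=0010 CS?T → r1=0x72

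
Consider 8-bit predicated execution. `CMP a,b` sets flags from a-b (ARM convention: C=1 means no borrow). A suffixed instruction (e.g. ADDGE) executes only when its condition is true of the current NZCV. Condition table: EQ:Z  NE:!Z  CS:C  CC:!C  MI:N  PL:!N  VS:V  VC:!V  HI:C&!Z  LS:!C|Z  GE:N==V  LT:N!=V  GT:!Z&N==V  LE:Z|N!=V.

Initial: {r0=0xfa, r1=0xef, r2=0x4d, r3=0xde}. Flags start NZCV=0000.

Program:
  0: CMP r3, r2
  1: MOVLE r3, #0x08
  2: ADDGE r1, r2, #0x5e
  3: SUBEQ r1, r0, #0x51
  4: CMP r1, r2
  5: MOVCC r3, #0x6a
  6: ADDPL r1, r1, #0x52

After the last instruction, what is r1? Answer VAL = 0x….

0: ✓ CMP  NZCV=1010
1: ✓ MOVLE  r3←0x08
2: · ADDGE
3: · SUBEQ
4: ✓ CMP  NZCV=1010
5: · MOVCC
6: · ADDPL

VAL = 0xef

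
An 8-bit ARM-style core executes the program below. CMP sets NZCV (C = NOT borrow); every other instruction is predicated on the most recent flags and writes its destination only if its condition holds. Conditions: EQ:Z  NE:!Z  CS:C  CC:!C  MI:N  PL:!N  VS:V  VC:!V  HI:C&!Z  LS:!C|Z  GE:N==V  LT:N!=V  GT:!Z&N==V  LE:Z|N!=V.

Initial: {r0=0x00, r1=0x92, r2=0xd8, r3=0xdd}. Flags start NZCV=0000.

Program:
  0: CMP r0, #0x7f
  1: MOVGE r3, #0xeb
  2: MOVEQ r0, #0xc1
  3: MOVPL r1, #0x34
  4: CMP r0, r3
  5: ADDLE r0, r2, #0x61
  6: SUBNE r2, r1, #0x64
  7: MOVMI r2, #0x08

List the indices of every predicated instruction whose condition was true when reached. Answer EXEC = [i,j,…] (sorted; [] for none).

EXEC = [6]

0: ✓ CMP  NZCV=1000
1: · MOVGE
2: · MOVEQ
3: · MOVPL
4: ✓ CMP  NZCV=0000
5: · ADDLE
6: ✓ SUBNE  r2←0x2e
7: · MOVMI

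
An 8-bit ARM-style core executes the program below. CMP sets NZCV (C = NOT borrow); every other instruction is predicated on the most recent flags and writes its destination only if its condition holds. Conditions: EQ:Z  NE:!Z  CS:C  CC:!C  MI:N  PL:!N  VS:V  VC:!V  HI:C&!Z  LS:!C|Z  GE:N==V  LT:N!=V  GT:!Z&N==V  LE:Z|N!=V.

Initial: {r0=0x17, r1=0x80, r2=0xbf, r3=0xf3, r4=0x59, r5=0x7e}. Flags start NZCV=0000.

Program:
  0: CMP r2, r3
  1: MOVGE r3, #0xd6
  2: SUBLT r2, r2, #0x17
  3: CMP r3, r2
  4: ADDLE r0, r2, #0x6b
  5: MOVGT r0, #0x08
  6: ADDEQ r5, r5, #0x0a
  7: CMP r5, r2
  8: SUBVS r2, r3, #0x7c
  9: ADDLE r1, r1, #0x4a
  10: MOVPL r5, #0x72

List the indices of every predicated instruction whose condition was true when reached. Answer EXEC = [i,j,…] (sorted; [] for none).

0: ✓ CMP  NZCV=1000
1: · MOVGE
2: ✓ SUBLT  r2←0xa8
3: ✓ CMP  NZCV=0010
4: · ADDLE
5: ✓ MOVGT  r0←0x08
6: · ADDEQ
7: ✓ CMP  NZCV=1001
8: ✓ SUBVS  r2←0x77
9: · ADDLE
10: · MOVPL

EXEC = [2,5,8]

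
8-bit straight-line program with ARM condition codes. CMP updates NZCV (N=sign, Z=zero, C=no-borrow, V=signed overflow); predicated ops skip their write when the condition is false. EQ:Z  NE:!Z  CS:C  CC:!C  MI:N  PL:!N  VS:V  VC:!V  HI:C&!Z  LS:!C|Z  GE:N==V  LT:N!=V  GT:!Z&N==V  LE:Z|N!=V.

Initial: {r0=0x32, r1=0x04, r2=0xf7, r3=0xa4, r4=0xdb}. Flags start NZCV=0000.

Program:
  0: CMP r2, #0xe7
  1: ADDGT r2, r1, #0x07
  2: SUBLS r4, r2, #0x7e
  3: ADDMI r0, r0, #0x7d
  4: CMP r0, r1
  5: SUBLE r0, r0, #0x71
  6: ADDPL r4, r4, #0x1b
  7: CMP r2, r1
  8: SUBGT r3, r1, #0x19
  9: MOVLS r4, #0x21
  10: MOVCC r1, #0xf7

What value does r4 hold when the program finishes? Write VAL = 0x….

[0] flags=0010 → (cmp)
[1] flags=0010 GT?T → r2=0x0b
[2] flags=0010 LS?F → skip
[3] flags=0010 MI?F → skip
[4] flags=0010 → (cmp)
[5] flags=0010 LE?F → skip
[6] flags=0010 PL?T → r4=0xf6
[7] flags=0010 → (cmp)
[8] flags=0010 GT?T → r3=0xeb
[9] flags=0010 LS?F → skip
[10] flags=0010 CC?F → skip

VAL = 0xf6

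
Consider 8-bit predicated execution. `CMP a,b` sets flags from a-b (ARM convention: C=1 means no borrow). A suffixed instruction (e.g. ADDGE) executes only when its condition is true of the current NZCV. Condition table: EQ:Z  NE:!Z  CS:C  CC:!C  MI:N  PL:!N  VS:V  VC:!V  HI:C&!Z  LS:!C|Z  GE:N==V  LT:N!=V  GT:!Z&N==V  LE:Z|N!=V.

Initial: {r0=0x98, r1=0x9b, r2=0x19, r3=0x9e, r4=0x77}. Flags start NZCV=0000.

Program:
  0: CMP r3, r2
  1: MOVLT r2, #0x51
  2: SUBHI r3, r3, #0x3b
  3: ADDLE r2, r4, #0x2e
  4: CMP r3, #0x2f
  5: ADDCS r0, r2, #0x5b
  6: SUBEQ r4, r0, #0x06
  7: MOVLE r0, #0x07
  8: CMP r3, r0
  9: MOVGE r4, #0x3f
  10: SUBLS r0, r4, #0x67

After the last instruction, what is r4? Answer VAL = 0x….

[0] flags=1010 → (cmp)
[1] flags=1010 LT?T → r2=0x51
[2] flags=1010 HI?T → r3=0x63
[3] flags=1010 LE?T → r2=0xa5
[4] flags=0010 → (cmp)
[5] flags=0010 CS?T → r0=0x00
[6] flags=0010 EQ?F → skip
[7] flags=0010 LE?F → skip
[8] flags=0010 → (cmp)
[9] flags=0010 GE?T → r4=0x3f
[10] flags=0010 LS?F → skip

VAL = 0x3f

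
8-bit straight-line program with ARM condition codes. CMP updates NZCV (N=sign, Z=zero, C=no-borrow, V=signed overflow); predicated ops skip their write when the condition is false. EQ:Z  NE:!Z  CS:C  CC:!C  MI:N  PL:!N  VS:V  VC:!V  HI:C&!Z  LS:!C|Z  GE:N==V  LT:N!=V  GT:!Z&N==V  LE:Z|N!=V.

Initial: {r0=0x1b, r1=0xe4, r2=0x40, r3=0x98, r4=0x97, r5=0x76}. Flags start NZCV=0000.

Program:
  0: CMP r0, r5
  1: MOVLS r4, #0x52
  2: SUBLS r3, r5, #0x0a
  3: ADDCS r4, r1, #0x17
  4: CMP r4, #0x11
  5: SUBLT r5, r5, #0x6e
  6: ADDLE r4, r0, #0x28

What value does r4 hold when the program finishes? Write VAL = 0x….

[0] flags=1000 → (cmp)
[1] flags=1000 LS?T → r4=0x52
[2] flags=1000 LS?T → r3=0x6c
[3] flags=1000 CS?F → skip
[4] flags=0010 → (cmp)
[5] flags=0010 LT?F → skip
[6] flags=0010 LE?F → skip

VAL = 0x52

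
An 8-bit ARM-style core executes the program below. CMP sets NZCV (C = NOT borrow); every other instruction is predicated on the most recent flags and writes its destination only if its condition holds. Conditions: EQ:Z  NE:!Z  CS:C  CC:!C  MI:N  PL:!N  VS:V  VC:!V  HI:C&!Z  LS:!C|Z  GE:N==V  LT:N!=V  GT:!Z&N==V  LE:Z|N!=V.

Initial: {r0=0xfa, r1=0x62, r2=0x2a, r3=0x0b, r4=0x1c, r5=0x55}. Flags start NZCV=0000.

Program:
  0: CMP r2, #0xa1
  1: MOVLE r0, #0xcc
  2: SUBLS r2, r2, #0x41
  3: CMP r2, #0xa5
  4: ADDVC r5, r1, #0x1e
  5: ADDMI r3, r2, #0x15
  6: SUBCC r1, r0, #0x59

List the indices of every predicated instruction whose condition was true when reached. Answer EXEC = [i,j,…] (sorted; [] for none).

[0] flags=1001 → (cmp)
[1] flags=1001 LE?F → skip
[2] flags=1001 LS?T → r2=0xe9
[3] flags=0010 → (cmp)
[4] flags=0010 VC?T → r5=0x80
[5] flags=0010 MI?F → skip
[6] flags=0010 CC?F → skip

EXEC = [2,4]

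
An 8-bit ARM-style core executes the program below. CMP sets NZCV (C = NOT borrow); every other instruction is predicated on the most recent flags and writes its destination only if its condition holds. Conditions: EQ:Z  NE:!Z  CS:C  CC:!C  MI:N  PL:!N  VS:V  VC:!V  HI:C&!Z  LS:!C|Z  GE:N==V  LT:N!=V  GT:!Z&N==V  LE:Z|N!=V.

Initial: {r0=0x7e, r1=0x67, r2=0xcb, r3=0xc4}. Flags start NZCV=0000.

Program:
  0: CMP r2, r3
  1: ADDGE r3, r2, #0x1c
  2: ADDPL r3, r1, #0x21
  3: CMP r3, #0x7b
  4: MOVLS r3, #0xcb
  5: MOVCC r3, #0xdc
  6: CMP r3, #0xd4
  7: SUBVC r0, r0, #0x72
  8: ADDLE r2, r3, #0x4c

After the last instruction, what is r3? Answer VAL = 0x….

[0] flags=0010 → (cmp)
[1] flags=0010 GE?T → r3=0xe7
[2] flags=0010 PL?T → r3=0x88
[3] flags=0011 → (cmp)
[4] flags=0011 LS?F → skip
[5] flags=0011 CC?F → skip
[6] flags=1000 → (cmp)
[7] flags=1000 VC?T → r0=0x0c
[8] flags=1000 LE?T → r2=0xd4

VAL = 0x88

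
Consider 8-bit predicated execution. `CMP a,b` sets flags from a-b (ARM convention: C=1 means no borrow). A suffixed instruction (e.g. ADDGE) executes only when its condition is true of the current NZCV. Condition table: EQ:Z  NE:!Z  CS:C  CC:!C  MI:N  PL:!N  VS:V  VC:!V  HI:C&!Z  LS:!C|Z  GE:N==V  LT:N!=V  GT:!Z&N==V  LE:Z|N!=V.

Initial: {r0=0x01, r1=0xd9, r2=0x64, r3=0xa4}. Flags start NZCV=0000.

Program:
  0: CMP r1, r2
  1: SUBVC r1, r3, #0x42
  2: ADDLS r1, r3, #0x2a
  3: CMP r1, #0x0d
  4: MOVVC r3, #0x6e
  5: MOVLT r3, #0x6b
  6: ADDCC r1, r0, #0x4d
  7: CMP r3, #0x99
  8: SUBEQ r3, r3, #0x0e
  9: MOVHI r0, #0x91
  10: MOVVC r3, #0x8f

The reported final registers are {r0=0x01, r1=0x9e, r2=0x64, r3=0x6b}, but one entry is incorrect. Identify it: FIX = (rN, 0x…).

FIX = (r1, 0xd9)

[0] flags=0011 → (cmp)
[1] flags=0011 VC?F → skip
[2] flags=0011 LS?F → skip
[3] flags=1010 → (cmp)
[4] flags=1010 VC?T → r3=0x6e
[5] flags=1010 LT?T → r3=0x6b
[6] flags=1010 CC?F → skip
[7] flags=1001 → (cmp)
[8] flags=1001 EQ?F → skip
[9] flags=1001 HI?F → skip
[10] flags=1001 VC?F → skip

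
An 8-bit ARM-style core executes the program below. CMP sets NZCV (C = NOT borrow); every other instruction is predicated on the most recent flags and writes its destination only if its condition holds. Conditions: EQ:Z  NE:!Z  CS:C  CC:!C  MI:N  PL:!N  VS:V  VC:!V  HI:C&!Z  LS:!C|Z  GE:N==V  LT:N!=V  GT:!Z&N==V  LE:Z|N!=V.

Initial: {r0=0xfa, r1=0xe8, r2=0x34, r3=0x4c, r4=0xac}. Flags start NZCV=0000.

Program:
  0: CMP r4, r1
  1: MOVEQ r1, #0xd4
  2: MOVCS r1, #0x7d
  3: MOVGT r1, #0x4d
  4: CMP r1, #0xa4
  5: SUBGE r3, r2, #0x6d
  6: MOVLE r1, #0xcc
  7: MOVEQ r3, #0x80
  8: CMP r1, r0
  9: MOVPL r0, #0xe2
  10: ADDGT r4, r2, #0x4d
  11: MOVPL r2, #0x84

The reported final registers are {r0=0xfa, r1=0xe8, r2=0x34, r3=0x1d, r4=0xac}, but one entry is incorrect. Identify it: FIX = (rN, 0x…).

FIX = (r3, 0xc7)

0: ✓ CMP  NZCV=1000
1: · MOVEQ
2: · MOVCS
3: · MOVGT
4: ✓ CMP  NZCV=0010
5: ✓ SUBGE  r3←0xc7
6: · MOVLE
7: · MOVEQ
8: ✓ CMP  NZCV=1000
9: · MOVPL
10: · ADDGT
11: · MOVPL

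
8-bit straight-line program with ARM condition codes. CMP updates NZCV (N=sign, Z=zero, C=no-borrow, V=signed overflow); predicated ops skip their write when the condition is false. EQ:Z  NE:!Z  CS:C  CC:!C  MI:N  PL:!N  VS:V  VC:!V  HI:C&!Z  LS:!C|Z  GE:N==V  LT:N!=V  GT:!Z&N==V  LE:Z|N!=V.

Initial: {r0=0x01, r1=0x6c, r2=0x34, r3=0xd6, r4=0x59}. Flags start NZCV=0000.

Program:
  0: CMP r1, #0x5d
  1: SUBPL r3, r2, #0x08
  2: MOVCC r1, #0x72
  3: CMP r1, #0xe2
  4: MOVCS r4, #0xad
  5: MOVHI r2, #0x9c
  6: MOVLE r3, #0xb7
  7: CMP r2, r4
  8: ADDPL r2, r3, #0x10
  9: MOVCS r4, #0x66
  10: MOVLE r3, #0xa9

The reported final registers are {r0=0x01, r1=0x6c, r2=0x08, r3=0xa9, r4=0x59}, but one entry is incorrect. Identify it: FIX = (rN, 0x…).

FIX = (r2, 0x34)

[0] flags=0010 → (cmp)
[1] flags=0010 PL?T → r3=0x2c
[2] flags=0010 CC?F → skip
[3] flags=1001 → (cmp)
[4] flags=1001 CS?F → skip
[5] flags=1001 HI?F → skip
[6] flags=1001 LE?F → skip
[7] flags=1000 → (cmp)
[8] flags=1000 PL?F → skip
[9] flags=1000 CS?F → skip
[10] flags=1000 LE?T → r3=0xa9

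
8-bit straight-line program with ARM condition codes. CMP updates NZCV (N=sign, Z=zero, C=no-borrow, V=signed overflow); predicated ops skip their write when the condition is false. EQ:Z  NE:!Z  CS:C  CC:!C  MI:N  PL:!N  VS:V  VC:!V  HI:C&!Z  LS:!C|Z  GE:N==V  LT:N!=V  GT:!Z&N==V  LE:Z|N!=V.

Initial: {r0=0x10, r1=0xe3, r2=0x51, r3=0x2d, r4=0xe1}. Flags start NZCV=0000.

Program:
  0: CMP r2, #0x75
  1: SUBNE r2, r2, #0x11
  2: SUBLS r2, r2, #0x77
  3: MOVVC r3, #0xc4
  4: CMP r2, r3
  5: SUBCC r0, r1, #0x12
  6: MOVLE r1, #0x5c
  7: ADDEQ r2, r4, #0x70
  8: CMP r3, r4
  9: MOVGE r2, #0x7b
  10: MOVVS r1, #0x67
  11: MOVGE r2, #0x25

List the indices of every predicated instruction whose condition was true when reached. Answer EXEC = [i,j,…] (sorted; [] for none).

EXEC = [1,2,3]

0: ✓ CMP  NZCV=1000
1: ✓ SUBNE  r2←0x40
2: ✓ SUBLS  r2←0xc9
3: ✓ MOVVC  r3←0xc4
4: ✓ CMP  NZCV=0010
5: · SUBCC
6: · MOVLE
7: · ADDEQ
8: ✓ CMP  NZCV=1000
9: · MOVGE
10: · MOVVS
11: · MOVGE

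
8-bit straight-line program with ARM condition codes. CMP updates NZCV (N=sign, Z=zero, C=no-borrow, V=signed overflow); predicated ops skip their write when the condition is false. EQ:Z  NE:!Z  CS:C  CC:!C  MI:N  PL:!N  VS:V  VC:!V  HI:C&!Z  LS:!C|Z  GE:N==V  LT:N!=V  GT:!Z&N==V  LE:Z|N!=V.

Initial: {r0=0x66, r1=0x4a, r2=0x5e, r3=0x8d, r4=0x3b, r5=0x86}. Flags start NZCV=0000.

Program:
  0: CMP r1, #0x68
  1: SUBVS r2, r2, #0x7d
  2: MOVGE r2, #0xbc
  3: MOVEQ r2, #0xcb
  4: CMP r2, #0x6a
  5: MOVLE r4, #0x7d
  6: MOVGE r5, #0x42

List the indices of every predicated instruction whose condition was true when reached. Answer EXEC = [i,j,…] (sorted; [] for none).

0: ✓ CMP  NZCV=1000
1: · SUBVS
2: · MOVGE
3: · MOVEQ
4: ✓ CMP  NZCV=1000
5: ✓ MOVLE  r4←0x7d
6: · MOVGE

EXEC = [5]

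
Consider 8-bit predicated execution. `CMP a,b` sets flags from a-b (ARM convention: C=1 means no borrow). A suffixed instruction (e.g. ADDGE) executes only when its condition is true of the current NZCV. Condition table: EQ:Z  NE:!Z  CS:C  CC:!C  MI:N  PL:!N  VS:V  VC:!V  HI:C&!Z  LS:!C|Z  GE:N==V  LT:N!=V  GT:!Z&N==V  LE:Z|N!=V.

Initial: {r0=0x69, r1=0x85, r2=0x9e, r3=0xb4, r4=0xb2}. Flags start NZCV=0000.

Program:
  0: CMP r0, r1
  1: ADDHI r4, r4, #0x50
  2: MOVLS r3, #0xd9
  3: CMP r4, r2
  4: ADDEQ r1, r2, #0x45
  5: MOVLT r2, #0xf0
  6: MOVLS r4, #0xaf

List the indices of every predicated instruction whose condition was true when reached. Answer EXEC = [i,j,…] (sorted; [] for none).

[0] flags=1001 → (cmp)
[1] flags=1001 HI?F → skip
[2] flags=1001 LS?T → r3=0xd9
[3] flags=0010 → (cmp)
[4] flags=0010 EQ?F → skip
[5] flags=0010 LT?F → skip
[6] flags=0010 LS?F → skip

EXEC = [2]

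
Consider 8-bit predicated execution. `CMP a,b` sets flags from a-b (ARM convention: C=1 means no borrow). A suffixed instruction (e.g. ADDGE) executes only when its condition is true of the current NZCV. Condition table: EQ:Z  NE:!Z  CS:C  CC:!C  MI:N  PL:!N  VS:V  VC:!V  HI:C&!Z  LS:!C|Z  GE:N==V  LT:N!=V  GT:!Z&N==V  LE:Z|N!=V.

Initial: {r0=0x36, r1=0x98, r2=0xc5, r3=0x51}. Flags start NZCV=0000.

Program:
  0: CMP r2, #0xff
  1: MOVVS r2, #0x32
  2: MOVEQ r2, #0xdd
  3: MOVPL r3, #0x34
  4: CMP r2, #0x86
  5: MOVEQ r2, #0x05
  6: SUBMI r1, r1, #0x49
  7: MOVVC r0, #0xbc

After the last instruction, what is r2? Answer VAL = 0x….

VAL = 0xc5

0: ✓ CMP  NZCV=1000
1: · MOVVS
2: · MOVEQ
3: · MOVPL
4: ✓ CMP  NZCV=0010
5: · MOVEQ
6: · SUBMI
7: ✓ MOVVC  r0←0xbc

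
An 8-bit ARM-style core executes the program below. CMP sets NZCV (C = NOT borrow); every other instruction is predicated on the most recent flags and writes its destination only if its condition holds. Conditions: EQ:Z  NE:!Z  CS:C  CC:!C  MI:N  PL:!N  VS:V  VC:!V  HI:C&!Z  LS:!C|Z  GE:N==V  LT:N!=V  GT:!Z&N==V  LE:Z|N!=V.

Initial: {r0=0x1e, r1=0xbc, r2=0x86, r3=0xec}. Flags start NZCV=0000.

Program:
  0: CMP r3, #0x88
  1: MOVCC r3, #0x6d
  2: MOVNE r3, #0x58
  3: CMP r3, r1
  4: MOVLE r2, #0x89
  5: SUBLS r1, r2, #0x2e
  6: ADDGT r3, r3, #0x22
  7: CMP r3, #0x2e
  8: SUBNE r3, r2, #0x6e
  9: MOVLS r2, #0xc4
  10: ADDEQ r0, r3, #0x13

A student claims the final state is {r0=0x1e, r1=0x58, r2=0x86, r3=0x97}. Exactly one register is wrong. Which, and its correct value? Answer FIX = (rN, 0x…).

FIX = (r3, 0x18)

0: ✓ CMP  NZCV=0010
1: · MOVCC
2: ✓ MOVNE  r3←0x58
3: ✓ CMP  NZCV=1001
4: · MOVLE
5: ✓ SUBLS  r1←0x58
6: ✓ ADDGT  r3←0x7a
7: ✓ CMP  NZCV=0010
8: ✓ SUBNE  r3←0x18
9: · MOVLS
10: · ADDEQ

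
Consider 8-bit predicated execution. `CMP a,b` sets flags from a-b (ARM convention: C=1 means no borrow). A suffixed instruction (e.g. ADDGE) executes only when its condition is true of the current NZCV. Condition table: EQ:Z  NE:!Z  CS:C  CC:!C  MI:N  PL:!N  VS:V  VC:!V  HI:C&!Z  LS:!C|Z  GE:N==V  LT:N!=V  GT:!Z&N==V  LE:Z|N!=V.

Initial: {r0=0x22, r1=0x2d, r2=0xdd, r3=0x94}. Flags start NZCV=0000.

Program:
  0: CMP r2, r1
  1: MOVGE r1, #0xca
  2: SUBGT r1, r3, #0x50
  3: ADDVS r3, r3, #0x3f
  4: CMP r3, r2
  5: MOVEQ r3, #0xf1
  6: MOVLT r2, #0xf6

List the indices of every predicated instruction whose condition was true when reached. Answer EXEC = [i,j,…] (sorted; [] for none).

[0] flags=1010 → (cmp)
[1] flags=1010 GE?F → skip
[2] flags=1010 GT?F → skip
[3] flags=1010 VS?F → skip
[4] flags=1000 → (cmp)
[5] flags=1000 EQ?F → skip
[6] flags=1000 LT?T → r2=0xf6

EXEC = [6]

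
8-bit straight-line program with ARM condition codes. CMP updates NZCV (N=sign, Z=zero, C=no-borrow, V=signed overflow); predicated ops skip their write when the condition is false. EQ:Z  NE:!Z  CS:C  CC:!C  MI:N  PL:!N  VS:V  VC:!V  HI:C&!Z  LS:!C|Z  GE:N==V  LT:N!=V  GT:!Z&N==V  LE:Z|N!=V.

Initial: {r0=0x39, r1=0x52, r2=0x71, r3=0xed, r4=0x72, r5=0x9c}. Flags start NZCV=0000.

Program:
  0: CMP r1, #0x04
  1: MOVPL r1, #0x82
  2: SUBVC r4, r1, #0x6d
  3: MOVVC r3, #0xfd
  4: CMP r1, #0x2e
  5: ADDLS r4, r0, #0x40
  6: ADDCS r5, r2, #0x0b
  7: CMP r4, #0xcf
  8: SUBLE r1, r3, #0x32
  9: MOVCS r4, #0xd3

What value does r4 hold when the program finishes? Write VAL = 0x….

0: ✓ CMP  NZCV=0010
1: ✓ MOVPL  r1←0x82
2: ✓ SUBVC  r4←0x15
3: ✓ MOVVC  r3←0xfd
4: ✓ CMP  NZCV=0011
5: · ADDLS
6: ✓ ADDCS  r5←0x7c
7: ✓ CMP  NZCV=0000
8: · SUBLE
9: · MOVCS

VAL = 0x15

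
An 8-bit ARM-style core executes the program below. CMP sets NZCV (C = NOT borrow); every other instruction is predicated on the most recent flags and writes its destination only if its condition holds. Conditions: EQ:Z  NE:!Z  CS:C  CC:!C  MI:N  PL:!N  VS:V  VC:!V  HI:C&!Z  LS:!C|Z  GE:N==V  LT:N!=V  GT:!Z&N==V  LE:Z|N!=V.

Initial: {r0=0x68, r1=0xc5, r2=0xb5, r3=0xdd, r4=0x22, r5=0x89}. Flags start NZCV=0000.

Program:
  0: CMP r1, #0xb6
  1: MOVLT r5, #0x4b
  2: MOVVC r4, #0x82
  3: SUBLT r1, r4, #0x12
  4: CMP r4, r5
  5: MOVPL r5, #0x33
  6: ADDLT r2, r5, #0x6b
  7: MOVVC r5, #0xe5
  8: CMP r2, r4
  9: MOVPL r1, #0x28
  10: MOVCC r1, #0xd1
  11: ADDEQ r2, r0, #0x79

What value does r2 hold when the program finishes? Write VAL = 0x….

[0] flags=0010 → (cmp)
[1] flags=0010 LT?F → skip
[2] flags=0010 VC?T → r4=0x82
[3] flags=0010 LT?F → skip
[4] flags=1000 → (cmp)
[5] flags=1000 PL?F → skip
[6] flags=1000 LT?T → r2=0xf4
[7] flags=1000 VC?T → r5=0xe5
[8] flags=0010 → (cmp)
[9] flags=0010 PL?T → r1=0x28
[10] flags=0010 CC?F → skip
[11] flags=0010 EQ?F → skip

VAL = 0xf4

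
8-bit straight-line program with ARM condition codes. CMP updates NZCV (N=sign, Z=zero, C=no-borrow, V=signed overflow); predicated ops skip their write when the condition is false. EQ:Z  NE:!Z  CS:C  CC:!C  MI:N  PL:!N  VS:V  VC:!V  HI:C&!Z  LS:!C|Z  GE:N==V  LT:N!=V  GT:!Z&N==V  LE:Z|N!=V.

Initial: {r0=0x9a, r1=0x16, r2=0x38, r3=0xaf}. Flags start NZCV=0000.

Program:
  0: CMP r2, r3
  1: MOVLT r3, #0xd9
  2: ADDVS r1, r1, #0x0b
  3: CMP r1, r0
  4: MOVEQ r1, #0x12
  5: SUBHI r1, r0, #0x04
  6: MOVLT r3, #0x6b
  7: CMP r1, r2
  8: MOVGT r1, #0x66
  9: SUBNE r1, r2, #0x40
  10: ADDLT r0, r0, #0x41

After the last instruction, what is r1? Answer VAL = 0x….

[0] flags=1001 → (cmp)
[1] flags=1001 LT?F → skip
[2] flags=1001 VS?T → r1=0x21
[3] flags=1001 → (cmp)
[4] flags=1001 EQ?F → skip
[5] flags=1001 HI?F → skip
[6] flags=1001 LT?F → skip
[7] flags=1000 → (cmp)
[8] flags=1000 GT?F → skip
[9] flags=1000 NE?T → r1=0xf8
[10] flags=1000 LT?T → r0=0xdb

VAL = 0xf8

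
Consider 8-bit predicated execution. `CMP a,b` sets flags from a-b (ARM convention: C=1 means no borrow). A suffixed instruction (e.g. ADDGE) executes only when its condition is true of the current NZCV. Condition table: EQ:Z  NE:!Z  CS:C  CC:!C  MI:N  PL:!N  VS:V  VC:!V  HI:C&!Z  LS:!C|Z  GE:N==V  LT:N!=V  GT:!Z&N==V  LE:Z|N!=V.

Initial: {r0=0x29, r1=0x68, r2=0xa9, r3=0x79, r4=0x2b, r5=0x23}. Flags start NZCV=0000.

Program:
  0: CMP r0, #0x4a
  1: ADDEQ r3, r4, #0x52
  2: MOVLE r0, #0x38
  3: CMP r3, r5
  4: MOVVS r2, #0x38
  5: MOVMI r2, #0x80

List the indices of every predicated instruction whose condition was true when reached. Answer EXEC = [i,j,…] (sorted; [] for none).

EXEC = [2]

[0] flags=1000 → (cmp)
[1] flags=1000 EQ?F → skip
[2] flags=1000 LE?T → r0=0x38
[3] flags=0010 → (cmp)
[4] flags=0010 VS?F → skip
[5] flags=0010 MI?F → skip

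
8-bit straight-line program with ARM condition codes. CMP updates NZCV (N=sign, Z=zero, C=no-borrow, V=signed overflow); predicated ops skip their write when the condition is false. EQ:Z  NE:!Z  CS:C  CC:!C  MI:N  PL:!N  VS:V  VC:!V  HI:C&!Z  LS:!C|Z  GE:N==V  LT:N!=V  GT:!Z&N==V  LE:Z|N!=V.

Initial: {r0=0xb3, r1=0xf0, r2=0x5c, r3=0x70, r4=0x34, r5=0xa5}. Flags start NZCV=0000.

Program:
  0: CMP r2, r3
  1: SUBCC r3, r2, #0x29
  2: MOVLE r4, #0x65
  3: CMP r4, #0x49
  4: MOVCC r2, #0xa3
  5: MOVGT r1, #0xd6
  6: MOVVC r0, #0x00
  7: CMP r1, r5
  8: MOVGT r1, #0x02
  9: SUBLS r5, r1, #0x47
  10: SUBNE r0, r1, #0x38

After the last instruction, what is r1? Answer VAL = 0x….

0: ✓ CMP  NZCV=1000
1: ✓ SUBCC  r3←0x33
2: ✓ MOVLE  r4←0x65
3: ✓ CMP  NZCV=0010
4: · MOVCC
5: ✓ MOVGT  r1←0xd6
6: ✓ MOVVC  r0←0x00
7: ✓ CMP  NZCV=0010
8: ✓ MOVGT  r1←0x02
9: · SUBLS
10: ✓ SUBNE  r0←0xca

VAL = 0x02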